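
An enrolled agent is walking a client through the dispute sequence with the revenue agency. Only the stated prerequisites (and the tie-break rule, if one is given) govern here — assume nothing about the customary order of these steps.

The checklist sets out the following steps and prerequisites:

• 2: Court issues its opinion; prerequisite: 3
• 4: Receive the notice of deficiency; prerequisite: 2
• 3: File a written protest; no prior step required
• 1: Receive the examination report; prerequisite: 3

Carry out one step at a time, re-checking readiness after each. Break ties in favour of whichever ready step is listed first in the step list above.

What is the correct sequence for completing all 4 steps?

3, 2, 4, 1

3 is the only step with nothing outstanding, so it goes first.
Ready: 2 and 1. 2 is listed earlier → 2.
Ready: 4 and 1. 4 is listed earlier → 4.
Next only 1 has its prerequisites met → 1.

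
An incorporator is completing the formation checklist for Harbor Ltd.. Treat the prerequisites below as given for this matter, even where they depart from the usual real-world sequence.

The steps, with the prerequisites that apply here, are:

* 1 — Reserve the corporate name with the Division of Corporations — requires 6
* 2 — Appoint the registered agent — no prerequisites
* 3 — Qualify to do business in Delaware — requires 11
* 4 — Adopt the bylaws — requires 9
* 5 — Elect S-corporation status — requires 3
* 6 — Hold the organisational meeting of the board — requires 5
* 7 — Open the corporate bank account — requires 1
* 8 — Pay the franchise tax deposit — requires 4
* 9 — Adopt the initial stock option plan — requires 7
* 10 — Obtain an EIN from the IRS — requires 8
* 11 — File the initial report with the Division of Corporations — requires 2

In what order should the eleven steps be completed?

Only 2 has no prerequisites, so it is first.
11 needed 2, now all done → 11.
That leaves 3 as the only ready step → 3.
Next only 5 has its prerequisites met → 5.
6 is the only step now ready → 6.
1 needed 6, now all done → 1.
7 needed 1, now all done → 7.
9 is the only step now ready → 9.
4 is the only step now ready → 4.
Next only 8 has its prerequisites met → 8.
10 needed 8, now all done → 10.

2, 11, 3, 5, 6, 1, 7, 9, 4, 8, 10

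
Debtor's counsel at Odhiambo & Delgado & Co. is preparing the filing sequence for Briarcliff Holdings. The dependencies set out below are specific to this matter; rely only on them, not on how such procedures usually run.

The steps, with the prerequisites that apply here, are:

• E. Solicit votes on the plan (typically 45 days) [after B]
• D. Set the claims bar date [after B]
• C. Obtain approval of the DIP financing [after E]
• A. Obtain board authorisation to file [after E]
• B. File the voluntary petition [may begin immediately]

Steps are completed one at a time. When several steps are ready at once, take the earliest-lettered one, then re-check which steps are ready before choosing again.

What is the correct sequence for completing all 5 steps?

Only B has no prerequisites, so it is first.
D and E are both available; D has the earlier label → D.
E is the only step now ready → E.
Ready: A and C. A has the earlier label → A.
That leaves C as the only ready step → C.

B D E A C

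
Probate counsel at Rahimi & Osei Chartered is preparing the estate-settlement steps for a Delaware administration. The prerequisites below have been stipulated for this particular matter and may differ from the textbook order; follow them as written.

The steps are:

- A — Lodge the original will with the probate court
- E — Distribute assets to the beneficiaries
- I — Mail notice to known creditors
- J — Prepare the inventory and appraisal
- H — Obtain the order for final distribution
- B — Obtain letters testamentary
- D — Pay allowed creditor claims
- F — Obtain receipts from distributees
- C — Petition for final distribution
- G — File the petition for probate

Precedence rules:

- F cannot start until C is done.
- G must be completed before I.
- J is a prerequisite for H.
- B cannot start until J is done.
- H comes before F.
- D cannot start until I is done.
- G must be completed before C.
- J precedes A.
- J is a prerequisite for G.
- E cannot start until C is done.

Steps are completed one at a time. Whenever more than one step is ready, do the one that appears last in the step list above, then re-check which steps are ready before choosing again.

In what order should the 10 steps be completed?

J is the only step with nothing outstanding, so it goes first.
G, B, H and A are all available; G is listed later → G.
C, B, H, I and A are all available; C is listed later → C.
B, H, I, E and A are all available; B is listed later → B.
H, I, E and A are all available; H is listed later → H.
F, I, E and A are all available; F is listed later → F.
Now I, E and A have their prerequisites met. I is listed later, so I next.
Ready: D, E and A. D is listed later → D.
E and A are both available; E is listed later → E.
Next only A has its prerequisites met → A.

J → G → C → B → H → F → I → D → E → A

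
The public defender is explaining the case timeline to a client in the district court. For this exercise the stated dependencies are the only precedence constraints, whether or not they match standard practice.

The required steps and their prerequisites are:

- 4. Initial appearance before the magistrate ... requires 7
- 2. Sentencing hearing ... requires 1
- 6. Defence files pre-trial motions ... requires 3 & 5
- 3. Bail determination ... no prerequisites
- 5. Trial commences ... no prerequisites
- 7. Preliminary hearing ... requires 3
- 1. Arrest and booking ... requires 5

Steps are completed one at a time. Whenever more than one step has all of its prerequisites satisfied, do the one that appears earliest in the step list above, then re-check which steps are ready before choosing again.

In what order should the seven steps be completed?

Nothing is required for 3 and 5. 3 is listed earlier → 3 first.
Ready: 5 and 7. 5 is listed earlier → 5.
6 and 1 now also ready, so the ready set is {6, 7, 1}; 6 is listed earlier → 6.
7 and 1 are both available; 7 is listed earlier → 7.
4 now also ready, so the ready set is {4, 1}; 4 is listed earlier → 4.
1 is the only step now ready → 1.
2 needed 1, now all done → 2.

3 → 5 → 6 → 7 → 4 → 1 → 2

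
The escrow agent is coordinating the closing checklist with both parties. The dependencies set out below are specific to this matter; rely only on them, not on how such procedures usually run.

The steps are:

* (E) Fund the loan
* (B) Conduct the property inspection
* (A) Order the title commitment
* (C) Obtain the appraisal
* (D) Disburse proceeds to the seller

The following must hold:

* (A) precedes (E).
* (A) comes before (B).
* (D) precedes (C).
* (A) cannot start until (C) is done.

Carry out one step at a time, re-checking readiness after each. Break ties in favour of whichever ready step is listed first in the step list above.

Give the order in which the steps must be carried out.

(D), (C), (A), (E), (B)

Only (D) has no prerequisites, so it is first.
Next only (C) has its prerequisites met → (C).
(A) is the only step now ready → (A).
(E) and (B) are both available; (E) is listed earlier → (E).
(B) is the only step now ready → (B).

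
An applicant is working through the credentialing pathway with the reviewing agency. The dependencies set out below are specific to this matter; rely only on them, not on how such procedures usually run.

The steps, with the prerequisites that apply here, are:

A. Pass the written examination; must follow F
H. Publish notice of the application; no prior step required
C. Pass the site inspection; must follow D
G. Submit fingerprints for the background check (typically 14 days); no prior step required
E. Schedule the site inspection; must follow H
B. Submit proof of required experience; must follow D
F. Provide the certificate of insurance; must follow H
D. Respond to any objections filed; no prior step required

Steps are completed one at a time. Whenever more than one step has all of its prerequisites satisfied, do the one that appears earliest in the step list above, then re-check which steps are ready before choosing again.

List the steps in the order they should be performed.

H, G and D have no prerequisites; H is listed earlier, so H is first.
G, E, F and D are all available; G is listed earlier → G.
Ready: E, F and D. E is listed earlier → E.
Now F and D have their prerequisites met. F is listed earlier, so F next.
A and D are both available; A is listed earlier → A.
That leaves D as the only ready step → D.
Ready: C and B. C is listed earlier → C.
B needed D, now all done → B.

H, G, E, F, A, D, C, B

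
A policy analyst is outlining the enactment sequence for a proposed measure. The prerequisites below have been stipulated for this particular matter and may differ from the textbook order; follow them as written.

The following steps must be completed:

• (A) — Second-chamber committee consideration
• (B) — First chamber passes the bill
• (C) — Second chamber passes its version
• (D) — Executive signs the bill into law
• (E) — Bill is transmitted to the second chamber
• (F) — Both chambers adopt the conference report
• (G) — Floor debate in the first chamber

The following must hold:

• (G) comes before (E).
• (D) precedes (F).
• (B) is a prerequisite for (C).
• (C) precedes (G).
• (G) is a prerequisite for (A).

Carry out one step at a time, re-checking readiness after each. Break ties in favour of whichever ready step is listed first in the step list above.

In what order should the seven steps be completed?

Nothing is required for (B) and (D). (B) is listed earlier → (B) first.
(C) now also ready, so the ready set is {(C), (D)}; (C) is listed earlier → (C).
(G) now also ready, so the ready set is {(D), (G)}; (D) is listed earlier → (D).
(F) now also ready, so the ready set is {(F), (G)}; (F) is listed earlier → (F).
(G) needed (C), now all done → (G).
Ready: (A) and (E). (A) is listed earlier → (A).
Next only (E) has its prerequisites met → (E).

(B), (C), (D), (F), (G), (A), (E)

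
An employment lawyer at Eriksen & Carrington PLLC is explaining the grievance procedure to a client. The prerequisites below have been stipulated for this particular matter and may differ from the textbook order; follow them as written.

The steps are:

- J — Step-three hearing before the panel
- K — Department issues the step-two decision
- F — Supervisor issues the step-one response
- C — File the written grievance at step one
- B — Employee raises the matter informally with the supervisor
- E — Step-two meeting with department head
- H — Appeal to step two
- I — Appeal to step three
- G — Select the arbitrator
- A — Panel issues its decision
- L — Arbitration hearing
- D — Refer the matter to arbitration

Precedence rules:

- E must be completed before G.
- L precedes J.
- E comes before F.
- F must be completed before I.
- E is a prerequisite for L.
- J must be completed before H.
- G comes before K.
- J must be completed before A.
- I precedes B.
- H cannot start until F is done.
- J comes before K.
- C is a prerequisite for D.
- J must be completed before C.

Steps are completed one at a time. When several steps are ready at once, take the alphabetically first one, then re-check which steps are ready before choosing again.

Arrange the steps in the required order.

E has no prerequisites → E first.
F, G and L are all available; F has the earlier label → F.
I now also ready, so the ready set is {G, I, L}; G has the earlier label → G.
I and L are both available; I has the earlier label → I.
B now also ready, so the ready set is {B, L}; B has the earlier label → B.
L needed E, now all done → L.
Next only J has its prerequisites met → J.
Ready: A, C, H and K. A has the earlier label → A.
C, H and K are all available; C has the earlier label → C.
D now also ready, so the ready set is {D, H, K}; D has the earlier label → D.
Now H and K have their prerequisites met. H has the earlier label, so H next.
Next only K has its prerequisites met → K.

E, F, G, I, B, L, J, A, C, D, H, K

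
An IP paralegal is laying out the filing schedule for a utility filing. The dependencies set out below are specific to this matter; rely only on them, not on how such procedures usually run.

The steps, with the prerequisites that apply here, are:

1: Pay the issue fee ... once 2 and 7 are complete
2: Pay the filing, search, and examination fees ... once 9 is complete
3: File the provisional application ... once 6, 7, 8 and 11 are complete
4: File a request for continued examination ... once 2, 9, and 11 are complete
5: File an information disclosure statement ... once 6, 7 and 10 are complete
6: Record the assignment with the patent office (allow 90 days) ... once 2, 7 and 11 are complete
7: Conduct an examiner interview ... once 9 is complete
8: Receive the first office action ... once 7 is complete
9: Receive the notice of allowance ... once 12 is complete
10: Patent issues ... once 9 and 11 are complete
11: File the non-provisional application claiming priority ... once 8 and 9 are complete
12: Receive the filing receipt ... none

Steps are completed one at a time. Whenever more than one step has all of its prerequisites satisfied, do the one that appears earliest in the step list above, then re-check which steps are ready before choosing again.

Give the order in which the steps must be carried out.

Only 12 has no prerequisites, so it is first.
9 needed 12, now all done → 9.
Now 2 and 7 have their prerequisites met. 2 is listed earlier, so 2 next.
Next only 7 has its prerequisites met → 7.
Now 1 and 8 have their prerequisites met. 1 is listed earlier, so 1 next.
8 is the only step now ready → 8.
11 needed 8 and 9, now all done → 11.
Ready: 4, 6 and 10. 4 is listed earlier → 4.
Now 6 and 10 have their prerequisites met. 6 is listed earlier, so 6 next.
3 now also ready, so the ready set is {3, 10}; 3 is listed earlier → 3.
10 needed 9 and 11, now all done → 10.
5 needed 6, 7 and 10, now all done → 5.

12 9 2 7 1 8 11 4 6 3 10 5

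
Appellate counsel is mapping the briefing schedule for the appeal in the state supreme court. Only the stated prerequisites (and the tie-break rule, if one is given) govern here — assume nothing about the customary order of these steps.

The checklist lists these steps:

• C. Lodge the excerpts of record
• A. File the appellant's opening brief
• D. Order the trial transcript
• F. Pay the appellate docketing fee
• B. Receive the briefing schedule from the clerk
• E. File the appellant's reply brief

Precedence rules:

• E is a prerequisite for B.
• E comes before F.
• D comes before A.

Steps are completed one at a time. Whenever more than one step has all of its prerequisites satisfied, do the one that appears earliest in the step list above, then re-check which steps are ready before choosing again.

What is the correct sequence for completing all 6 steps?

Nothing is required for C, D and E. C is listed earlier → C first.
Ready: D and E. D is listed earlier → D.
A now also ready, so the ready set is {A, E}; A is listed earlier → A.
Next only E has its prerequisites met → E.
Now F and B have their prerequisites met. F is listed earlier, so F next.
B is the only step now ready → B.

C, D, A, E, F, B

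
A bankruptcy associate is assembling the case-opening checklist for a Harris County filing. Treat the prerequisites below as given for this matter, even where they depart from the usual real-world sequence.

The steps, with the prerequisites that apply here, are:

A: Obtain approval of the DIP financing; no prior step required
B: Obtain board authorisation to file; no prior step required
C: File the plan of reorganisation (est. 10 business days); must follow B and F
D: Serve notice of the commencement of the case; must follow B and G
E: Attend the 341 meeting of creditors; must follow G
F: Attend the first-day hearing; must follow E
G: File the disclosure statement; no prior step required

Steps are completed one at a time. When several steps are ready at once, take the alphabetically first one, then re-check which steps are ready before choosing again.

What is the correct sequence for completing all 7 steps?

A, B and G have no prerequisites; A has the earlier label, so A is first.
B and G are both available; B has the earlier label → B.
That leaves G as the only ready step → G.
Now D and E have their prerequisites met. D has the earlier label, so D next.
That leaves E as the only ready step → E.
F needed E, now all done → F.
That leaves C as the only ready step → C.

A, B, G, D, E, F, C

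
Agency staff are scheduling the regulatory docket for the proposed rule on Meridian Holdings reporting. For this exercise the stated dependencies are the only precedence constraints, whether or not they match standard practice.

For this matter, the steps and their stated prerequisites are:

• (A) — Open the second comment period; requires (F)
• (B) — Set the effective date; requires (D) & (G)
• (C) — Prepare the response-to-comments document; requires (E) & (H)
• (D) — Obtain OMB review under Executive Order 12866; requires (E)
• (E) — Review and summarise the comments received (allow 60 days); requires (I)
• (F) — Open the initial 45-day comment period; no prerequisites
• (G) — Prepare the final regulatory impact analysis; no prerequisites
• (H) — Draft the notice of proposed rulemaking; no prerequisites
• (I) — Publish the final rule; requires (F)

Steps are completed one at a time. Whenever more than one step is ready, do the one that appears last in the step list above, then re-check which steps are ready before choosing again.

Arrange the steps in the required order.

Nothing is required for (H), (G) and (F). (H) is listed later → (H) first.
Now (G) and (F) have their prerequisites met. (G) is listed later, so (G) next.
That leaves (F) as the only ready step → (F).
(I) and (A) are both available; (I) is listed later → (I).
Now (E) and (A) have their prerequisites met. (E) is listed later, so (E) next.
Ready: (D), (C) and (A). (D) is listed later → (D).
Now (C), (B) and (A) have their prerequisites met. (C) is listed later, so (C) next.
Now (B) and (A) have their prerequisites met. (B) is listed later, so (B) next.
(A) is the only step now ready → (A).

(H) → (G) → (F) → (I) → (E) → (D) → (C) → (B) → (A)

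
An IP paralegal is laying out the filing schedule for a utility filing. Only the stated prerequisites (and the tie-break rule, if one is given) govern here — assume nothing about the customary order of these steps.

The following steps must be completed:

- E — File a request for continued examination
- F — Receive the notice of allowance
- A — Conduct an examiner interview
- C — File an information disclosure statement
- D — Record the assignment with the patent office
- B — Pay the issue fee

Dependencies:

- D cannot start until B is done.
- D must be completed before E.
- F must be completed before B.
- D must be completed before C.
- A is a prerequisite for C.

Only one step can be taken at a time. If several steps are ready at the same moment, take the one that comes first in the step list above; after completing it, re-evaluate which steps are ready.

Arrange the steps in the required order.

F, A, B, D, E, C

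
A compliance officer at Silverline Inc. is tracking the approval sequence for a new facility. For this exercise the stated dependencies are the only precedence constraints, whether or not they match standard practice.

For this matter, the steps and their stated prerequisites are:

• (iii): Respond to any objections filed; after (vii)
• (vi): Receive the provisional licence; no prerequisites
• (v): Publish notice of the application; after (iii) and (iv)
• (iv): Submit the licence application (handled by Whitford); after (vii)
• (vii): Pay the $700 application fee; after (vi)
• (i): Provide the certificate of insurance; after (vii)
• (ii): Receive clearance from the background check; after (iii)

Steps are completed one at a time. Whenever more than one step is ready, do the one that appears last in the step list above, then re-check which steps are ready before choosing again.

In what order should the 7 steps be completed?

(vi), (vii), (i), (iv), (iii), (ii), (v)

Only (vi) has no prerequisites, so it is first.
(vii) is the only step now ready → (vii).
Ready: (i), (iv) and (iii). (i) is listed later → (i).
(iv) and (iii) are both available; (iv) is listed later → (iv).
That leaves (iii) as the only ready step → (iii).
Ready: (ii) and (v). (ii) is listed later → (ii).
(v) needed (iv) and (iii), now all done → (v).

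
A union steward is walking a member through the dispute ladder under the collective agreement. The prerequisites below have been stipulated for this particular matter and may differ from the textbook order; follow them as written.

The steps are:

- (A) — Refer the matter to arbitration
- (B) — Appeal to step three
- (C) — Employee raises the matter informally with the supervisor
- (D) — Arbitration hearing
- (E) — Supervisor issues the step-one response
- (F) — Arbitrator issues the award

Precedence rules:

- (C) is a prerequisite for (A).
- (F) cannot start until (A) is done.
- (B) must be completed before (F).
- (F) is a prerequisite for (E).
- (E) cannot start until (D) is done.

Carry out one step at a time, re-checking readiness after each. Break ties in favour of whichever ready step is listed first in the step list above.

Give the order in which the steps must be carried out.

Nothing is required for (B), (C) and (D). (B) is listed earlier → (B) first.
Ready: (C) and (D). (C) is listed earlier → (C).
(A) now also ready, so the ready set is {(A), (D)}; (A) is listed earlier → (A).
(F) now also ready, so the ready set is {(D), (F)}; (D) is listed earlier → (D).
Next only (F) has its prerequisites met → (F).
(E) is the only step now ready → (E).

(B), (C), (A), (D), (F), (E)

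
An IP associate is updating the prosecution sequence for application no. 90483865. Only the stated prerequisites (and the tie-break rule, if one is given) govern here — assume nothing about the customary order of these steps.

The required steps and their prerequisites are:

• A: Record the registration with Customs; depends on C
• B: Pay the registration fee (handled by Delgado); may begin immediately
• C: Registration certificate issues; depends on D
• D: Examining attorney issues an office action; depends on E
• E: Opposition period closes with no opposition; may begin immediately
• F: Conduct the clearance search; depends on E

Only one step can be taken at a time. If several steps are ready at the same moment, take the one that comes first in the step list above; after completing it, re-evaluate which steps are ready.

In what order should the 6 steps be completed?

Nothing is required for B and E. B is listed earlier → B first.
E is the only step now ready → E.
Ready: D and F. D is listed earlier → D.
C now also ready, so the ready set is {C, F}; C is listed earlier → C.
Now A and F have their prerequisites met. A is listed earlier, so A next.
Next only F has its prerequisites met → F.

B E D C A F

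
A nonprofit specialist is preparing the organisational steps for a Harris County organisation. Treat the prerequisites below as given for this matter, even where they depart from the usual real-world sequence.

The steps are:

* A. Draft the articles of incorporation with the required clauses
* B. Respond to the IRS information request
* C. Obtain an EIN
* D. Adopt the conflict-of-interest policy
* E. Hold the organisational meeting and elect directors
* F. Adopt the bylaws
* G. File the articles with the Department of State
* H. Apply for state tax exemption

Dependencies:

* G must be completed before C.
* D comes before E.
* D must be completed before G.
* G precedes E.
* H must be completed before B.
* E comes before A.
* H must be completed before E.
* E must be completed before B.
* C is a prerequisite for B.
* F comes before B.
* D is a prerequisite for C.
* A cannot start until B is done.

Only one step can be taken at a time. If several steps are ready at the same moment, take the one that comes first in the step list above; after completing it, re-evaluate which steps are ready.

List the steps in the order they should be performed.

D, F and H have no prerequisites; D is listed earlier, so D is first.
Now F, G and H have their prerequisites met. F is listed earlier, so F next.
Now G and H have their prerequisites met. G is listed earlier, so G next.
C now also ready, so the ready set is {C, H}; C is listed earlier → C.
Next only H has its prerequisites met → H.
That leaves E as the only ready step → E.
B needed C, E, F and H, now all done → B.
Next only A has its prerequisites met → A.

D → F → G → C → H → E → B → A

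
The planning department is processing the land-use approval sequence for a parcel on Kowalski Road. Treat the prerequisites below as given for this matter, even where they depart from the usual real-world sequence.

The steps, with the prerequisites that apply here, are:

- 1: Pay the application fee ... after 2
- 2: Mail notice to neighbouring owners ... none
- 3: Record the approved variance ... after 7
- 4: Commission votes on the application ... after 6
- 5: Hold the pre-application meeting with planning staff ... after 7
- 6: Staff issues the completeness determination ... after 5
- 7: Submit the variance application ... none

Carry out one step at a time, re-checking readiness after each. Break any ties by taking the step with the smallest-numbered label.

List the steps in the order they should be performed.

2, 1, 7, 3, 5, 6, 4

2 and 7 have no prerequisites; 2 has the earlier label, so 2 is first.
1 now also ready, so the ready set is {1, 7}; 1 has the earlier label → 1.
Next only 7 has its prerequisites met → 7.
Ready: 3 and 5. 3 has the earlier label → 3.
5 needed 7, now all done → 5.
6 needed 5, now all done → 6.
Next only 4 has its prerequisites met → 4.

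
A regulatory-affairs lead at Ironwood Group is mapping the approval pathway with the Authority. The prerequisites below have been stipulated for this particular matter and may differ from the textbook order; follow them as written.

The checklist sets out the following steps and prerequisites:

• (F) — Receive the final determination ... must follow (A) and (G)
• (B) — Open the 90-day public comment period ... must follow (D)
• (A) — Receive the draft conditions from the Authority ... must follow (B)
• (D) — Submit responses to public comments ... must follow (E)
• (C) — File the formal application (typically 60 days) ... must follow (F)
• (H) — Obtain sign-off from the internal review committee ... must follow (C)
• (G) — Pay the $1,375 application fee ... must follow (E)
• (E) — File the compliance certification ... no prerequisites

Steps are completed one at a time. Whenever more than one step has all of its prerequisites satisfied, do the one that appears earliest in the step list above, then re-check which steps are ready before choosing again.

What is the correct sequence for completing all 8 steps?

(E), (D), (B), (A), (G), (F), (C), (H)

(E) is the only step with nothing outstanding, so it goes first.
(D) and (G) are both available; (D) is listed earlier → (D).
Now (B) and (G) have their prerequisites met. (B) is listed earlier, so (B) next.
(A) now also ready, so the ready set is {(A), (G)}; (A) is listed earlier → (A).
That leaves (G) as the only ready step → (G).
(F) needed (A) and (G), now all done → (F).
Next only (C) has its prerequisites met → (C).
Next only (H) has its prerequisites met → (H).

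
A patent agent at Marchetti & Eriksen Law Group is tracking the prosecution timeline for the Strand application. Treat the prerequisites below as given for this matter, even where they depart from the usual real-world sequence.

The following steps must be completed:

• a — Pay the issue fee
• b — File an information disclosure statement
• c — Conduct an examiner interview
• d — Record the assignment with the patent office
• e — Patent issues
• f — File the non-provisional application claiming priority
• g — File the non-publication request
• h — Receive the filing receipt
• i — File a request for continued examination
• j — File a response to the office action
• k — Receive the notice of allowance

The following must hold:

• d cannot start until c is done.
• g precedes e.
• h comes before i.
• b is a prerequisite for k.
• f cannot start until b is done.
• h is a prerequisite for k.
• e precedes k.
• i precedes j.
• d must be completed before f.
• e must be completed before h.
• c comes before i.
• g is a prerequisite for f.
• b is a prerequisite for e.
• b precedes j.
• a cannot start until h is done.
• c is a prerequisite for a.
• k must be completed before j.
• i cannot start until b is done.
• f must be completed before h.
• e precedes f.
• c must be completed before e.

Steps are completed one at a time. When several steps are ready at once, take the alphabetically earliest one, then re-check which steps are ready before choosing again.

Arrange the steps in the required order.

Nothing is required for b, c and g. b has the earlier label → b first.
Now c and g have their prerequisites met. c has the earlier label, so c next.
d now also ready, so the ready set is {d, g}; d has the earlier label → d.
Next only g has its prerequisites met → g.
That leaves e as the only ready step → e.
That leaves f as the only ready step → f.
That leaves h as the only ready step → h.
Now a, i and k have their prerequisites met. a has the earlier label, so a next.
Now i and k have their prerequisites met. i has the earlier label, so i next.
k needed b, e and h, now all done → k.
That leaves j as the only ready step → j.

b, c, d, g, e, f, h, a, i, k, j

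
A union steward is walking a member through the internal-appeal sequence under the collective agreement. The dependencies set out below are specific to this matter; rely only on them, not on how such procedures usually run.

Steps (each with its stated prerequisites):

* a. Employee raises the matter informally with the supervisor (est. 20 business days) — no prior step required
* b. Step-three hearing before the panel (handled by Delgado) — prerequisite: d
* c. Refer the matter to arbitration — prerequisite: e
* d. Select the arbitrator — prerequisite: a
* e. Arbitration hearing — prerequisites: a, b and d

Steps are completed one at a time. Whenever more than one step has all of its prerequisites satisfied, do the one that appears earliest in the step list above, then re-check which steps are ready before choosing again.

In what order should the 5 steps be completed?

a is the only step with nothing outstanding, so it goes first.
Next only d has its prerequisites met → d.
That leaves b as the only ready step → b.
That leaves e as the only ready step → e.
c needed e, now all done → c.

a d b e c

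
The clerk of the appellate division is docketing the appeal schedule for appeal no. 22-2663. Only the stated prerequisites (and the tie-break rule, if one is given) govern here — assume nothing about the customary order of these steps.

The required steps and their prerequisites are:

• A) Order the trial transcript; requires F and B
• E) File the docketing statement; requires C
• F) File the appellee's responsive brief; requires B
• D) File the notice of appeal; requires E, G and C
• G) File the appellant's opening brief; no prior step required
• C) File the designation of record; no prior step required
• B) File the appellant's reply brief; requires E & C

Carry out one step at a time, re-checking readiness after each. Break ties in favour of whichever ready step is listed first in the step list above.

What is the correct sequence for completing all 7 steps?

G C E D B F A

Nothing is required for G and C. G is listed earlier → G first.
C is the only step now ready → C.
Next only E has its prerequisites met → E.
D and B are both available; D is listed earlier → D.
B is the only step now ready → B.
F needed B, now all done → F.
A needed F and B, now all done → A.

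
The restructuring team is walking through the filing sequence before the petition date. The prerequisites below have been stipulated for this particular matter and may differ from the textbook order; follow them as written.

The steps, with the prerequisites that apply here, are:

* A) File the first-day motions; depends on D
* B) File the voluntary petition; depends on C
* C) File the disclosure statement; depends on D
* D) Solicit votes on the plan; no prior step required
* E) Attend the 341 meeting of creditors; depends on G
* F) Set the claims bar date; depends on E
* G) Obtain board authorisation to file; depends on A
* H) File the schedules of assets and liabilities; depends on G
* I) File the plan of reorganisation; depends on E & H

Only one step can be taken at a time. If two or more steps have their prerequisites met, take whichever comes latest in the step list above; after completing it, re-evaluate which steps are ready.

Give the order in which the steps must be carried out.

D → C → B → A → G → H → E → I → F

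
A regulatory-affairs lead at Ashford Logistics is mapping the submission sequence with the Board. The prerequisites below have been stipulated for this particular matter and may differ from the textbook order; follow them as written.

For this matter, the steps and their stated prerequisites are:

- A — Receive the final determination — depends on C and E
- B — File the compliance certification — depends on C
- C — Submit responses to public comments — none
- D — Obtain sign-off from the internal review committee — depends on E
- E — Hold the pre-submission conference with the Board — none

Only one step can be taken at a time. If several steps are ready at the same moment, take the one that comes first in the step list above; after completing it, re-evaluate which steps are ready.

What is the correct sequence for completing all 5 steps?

C and E have no prerequisites; C is listed earlier, so C is first.
B now also ready, so the ready set is {B, E}; B is listed earlier → B.
E is the only step now ready → E.
Ready: A and D. A is listed earlier → A.
D is the only step now ready → D.

C → B → E → A → D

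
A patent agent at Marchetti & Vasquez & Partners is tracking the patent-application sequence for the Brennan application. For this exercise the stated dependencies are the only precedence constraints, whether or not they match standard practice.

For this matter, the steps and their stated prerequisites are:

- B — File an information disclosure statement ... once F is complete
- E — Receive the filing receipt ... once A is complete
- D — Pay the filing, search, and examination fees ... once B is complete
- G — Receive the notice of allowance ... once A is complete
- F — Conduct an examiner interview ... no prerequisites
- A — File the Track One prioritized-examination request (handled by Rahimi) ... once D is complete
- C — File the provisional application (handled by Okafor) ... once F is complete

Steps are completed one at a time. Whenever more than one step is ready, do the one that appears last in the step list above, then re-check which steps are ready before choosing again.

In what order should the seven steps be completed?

F, C, B, D, A, G, E

F has no prerequisites → F first.
Ready: C and B. C is listed later → C.
That leaves B as the only ready step → B.
D is the only step now ready → D.
A is the only step now ready → A.
Now G and E have their prerequisites met. G is listed later, so G next.
E is the only step now ready → E.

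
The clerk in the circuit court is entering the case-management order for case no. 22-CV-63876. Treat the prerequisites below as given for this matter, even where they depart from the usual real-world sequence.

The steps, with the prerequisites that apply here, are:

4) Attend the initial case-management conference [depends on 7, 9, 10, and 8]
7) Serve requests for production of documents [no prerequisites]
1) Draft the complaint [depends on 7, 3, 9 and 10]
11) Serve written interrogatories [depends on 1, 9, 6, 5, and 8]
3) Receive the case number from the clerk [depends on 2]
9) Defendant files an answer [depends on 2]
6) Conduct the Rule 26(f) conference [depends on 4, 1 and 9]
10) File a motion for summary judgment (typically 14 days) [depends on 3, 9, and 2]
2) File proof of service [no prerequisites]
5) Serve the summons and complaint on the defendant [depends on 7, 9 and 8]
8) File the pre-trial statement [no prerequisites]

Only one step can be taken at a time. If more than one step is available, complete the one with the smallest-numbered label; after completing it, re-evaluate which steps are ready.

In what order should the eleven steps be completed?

2 3 7 8 9 5 10 1 4 6 11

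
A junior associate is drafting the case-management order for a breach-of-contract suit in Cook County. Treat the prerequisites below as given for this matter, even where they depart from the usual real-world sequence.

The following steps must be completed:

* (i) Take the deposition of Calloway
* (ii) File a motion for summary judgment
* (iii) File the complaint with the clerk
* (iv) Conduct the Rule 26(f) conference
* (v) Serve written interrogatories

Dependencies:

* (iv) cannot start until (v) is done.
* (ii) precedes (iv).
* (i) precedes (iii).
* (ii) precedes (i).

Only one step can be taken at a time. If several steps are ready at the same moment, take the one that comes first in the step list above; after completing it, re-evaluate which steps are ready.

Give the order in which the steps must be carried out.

(ii) (i) (iii) (v) (iv)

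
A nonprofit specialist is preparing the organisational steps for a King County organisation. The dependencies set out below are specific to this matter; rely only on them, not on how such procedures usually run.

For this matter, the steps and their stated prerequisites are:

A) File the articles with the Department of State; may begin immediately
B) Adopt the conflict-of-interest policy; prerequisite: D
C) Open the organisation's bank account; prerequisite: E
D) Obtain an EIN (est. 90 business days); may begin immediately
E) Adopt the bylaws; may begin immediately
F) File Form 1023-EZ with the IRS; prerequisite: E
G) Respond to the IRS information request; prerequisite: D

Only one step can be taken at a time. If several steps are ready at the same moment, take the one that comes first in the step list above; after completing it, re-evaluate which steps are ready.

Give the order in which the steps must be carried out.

Nothing is required for A, D and E. A is listed earlier → A first.
D and E are both available; D is listed earlier → D.
Now B, E and G have their prerequisites met. B is listed earlier, so B next.
Now E and G have their prerequisites met. E is listed earlier, so E next.
C and F now also ready, so the ready set is {C, F, G}; C is listed earlier → C.
F and G are both available; F is listed earlier → F.
G is the only step now ready → G.

A, D, B, E, C, F, G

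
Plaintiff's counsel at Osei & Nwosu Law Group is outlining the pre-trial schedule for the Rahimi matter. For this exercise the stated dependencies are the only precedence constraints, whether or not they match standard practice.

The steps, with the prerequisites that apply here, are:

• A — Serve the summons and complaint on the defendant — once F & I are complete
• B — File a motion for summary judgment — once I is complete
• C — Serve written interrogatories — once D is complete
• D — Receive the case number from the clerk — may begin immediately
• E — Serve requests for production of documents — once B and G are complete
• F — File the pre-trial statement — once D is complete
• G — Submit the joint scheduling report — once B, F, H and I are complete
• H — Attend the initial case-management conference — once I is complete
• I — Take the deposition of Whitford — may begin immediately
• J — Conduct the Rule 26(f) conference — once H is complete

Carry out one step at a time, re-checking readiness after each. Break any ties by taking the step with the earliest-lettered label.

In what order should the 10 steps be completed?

D, C, F, I, A, B, H, G, E, J

D and I have no prerequisites; D has the earlier label, so D is first.
C and F now also ready, so the ready set is {C, F, I}; C has the earlier label → C.
Now F and I have their prerequisites met. F has the earlier label, so F next.
That leaves I as the only ready step → I.
Now A, B and H have their prerequisites met. A has the earlier label, so A next.
B and H are both available; B has the earlier label → B.
Next only H has its prerequisites met → H.
Now G and J have their prerequisites met. G has the earlier label, so G next.
E now also ready, so the ready set is {E, J}; E has the earlier label → E.
J needed H, now all done → J.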